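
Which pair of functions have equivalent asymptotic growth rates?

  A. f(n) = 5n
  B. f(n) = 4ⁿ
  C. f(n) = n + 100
A and C

Examining each function:
  A. 5n is O(n)
  B. 4ⁿ is O(4ⁿ)
  C. n + 100 is O(n)

Functions A and C both have the same complexity class.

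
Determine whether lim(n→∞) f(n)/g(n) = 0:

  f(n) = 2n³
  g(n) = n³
False

f(n) = 2n³ is O(n³), and g(n) = n³ is O(n³).
Since they have the same growth rate, f(n) = o(g(n)) is false.
(f = o(g) requires f to grow strictly slower, not equal.)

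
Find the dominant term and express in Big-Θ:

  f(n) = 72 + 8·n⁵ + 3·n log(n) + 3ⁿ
Θ(3ⁿ)

Order the terms by growth rate: 72 ≺ 3·n log(n) ≺ 8·n⁵ ≺ 3ⁿ.
The fastest-growing term 3ⁿ dominates as n → ∞; dropping its constant factor gives Θ(3ⁿ).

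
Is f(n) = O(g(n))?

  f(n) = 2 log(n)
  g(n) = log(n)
True

f(n) = 2 log(n) and g(n) = log(n) are both O(log n).
Big-O permits equal growth rates (f ≤ c·g for some c), so f(n) = O(g(n)) is true.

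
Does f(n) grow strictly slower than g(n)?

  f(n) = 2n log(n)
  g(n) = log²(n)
False

f(n) = 2n log(n) is O(n log n), and g(n) = log²(n) is O(log² n).
Since O(n log n) grows faster than or equal to O(log² n), f(n) = o(g(n)) is false.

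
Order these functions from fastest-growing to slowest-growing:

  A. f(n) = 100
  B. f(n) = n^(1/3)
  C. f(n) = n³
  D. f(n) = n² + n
C > D > B > A

Comparing growth rates:
C = n³ is O(n³)
D = n² + n is O(n²)
B = n^(1/3) is O(n^(1/3))
A = 100 is O(1)

Therefore, the order from fastest to slowest is: C > D > B > A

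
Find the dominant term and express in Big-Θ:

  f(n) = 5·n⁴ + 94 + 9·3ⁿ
Θ(3ⁿ)

Order the terms by growth rate: 94 ≺ 5·n⁴ ≺ 9·3ⁿ.
The fastest-growing term 9·3ⁿ dominates as n → ∞; dropping its constant factor gives Θ(3ⁿ).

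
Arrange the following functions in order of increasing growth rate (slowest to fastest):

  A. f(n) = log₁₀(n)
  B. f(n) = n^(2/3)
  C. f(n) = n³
A < B < C

Comparing growth rates:
A = log₁₀(n) is O(log n)
B = n^(2/3) is O(n^(2/3))
C = n³ is O(n³)

Therefore, the order from slowest to fastest is: A < B < C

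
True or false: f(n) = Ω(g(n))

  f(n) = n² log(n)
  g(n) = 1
True

f(n) = n² log(n) is O(n² log n), and g(n) = 1 is O(1).
Since O(n² log n) grows at least as fast as O(1), f(n) = Ω(g(n)) is true.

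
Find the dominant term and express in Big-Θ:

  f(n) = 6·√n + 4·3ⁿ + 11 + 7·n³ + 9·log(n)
Θ(3ⁿ)

Order the terms by growth rate: 11 ≺ 9·log(n) ≺ 6·√n ≺ 7·n³ ≺ 4·3ⁿ.
The fastest-growing term 4·3ⁿ dominates as n → ∞; dropping its constant factor gives Θ(3ⁿ).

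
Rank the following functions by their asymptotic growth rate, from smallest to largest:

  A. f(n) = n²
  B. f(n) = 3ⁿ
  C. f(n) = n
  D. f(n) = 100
D < C < A < B

Comparing growth rates:
D = 100 is O(1)
C = n is O(n)
A = n² is O(n²)
B = 3ⁿ is O(3ⁿ)

Therefore, the order from slowest to fastest is: D < C < A < B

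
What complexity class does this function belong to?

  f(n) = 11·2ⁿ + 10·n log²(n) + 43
O(2ⁿ)

The dominant term in 11·2ⁿ + 10·n log²(n) + 43 is 11·2ⁿ, which is Θ(2ⁿ).
Lower-order terms (10·n log²(n), 43) are asymptotically negligible.
Constants are absorbed, so the tightest bound is O(2ⁿ).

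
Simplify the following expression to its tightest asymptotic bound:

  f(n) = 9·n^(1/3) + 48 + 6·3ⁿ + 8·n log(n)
Θ(3ⁿ)

Order the terms by growth rate: 48 ≺ 9·n^(1/3) ≺ 8·n log(n) ≺ 6·3ⁿ.
The fastest-growing term 6·3ⁿ dominates as n → ∞; dropping its constant factor gives Θ(3ⁿ).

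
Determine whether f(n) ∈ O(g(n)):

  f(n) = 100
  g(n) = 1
True

f(n) = 100 and g(n) = 1 are both O(1).
Big-O permits equal growth rates (f ≤ c·g for some c), so f(n) = O(g(n)) is true.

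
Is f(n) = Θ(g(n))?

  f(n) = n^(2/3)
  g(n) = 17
False

f(n) = n^(2/3) is O(n^(2/3)), and g(n) = 17 is O(1).
Since they have different growth rates, f(n) = Θ(g(n)) is false.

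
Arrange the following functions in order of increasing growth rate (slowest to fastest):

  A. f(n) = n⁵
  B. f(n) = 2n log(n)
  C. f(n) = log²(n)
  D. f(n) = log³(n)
C < D < B < A

Comparing growth rates:
C = log²(n) is O(log² n)
D = log³(n) is O(log³ n)
B = 2n log(n) is O(n log n)
A = n⁵ is O(n⁵)

Therefore, the order from slowest to fastest is: C < D < B < A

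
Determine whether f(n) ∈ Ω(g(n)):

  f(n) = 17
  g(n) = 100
True

f(n) = 17 and g(n) = 100 are both O(1).
Big-Ω permits equal growth rates (f ≥ c·g for some c > 0), so f(n) = Ω(g(n)) is true.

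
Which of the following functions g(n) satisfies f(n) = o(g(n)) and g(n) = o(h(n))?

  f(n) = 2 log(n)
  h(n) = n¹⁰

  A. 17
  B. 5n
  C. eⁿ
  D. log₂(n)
B

We need g(n) with 2 log(n) = o(g(n)) and g(n) = o(n¹⁰), i.e. O(log n) ≺ g ≺ O(n¹⁰).
Check each option:
  A. 17 — O(1) does not grow strictly faster than f(n)
  B. 5n — O(n) is strictly between O(log n) and O(n¹⁰) ✓
  C. eⁿ — O(eⁿ) does not grow strictly slower than h(n)
  D. log₂(n) — O(log n) does not grow strictly faster than f(n)

Only option B (5n) lies strictly between.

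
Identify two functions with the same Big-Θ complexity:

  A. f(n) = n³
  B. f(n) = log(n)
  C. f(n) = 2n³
A and C

Examining each function:
  A. n³ is O(n³)
  B. log(n) is O(log n)
  C. 2n³ is O(n³)

Functions A and C both have the same complexity class.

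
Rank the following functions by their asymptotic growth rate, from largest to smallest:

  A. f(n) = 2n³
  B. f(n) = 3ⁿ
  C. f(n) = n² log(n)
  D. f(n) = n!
D > B > A > C

Comparing growth rates:
D = n! is O(n!)
B = 3ⁿ is O(3ⁿ)
A = 2n³ is O(n³)
C = n² log(n) is O(n² log n)

Therefore, the order from fastest to slowest is: D > B > A > C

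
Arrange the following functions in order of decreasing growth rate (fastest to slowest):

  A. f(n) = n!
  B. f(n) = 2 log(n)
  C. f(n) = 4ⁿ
A > C > B

Comparing growth rates:
A = n! is O(n!)
C = 4ⁿ is O(4ⁿ)
B = 2 log(n) is O(log n)

Therefore, the order from fastest to slowest is: A > C > B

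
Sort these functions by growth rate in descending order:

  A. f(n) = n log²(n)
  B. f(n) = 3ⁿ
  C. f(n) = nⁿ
C > B > A

Comparing growth rates:
C = nⁿ is O(nⁿ)
B = 3ⁿ is O(3ⁿ)
A = n log²(n) is O(n log² n)

Therefore, the order from fastest to slowest is: C > B > A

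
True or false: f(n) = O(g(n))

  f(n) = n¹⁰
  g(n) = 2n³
False

f(n) = n¹⁰ is O(n¹⁰), and g(n) = 2n³ is O(n³).
Since O(n¹⁰) grows faster than O(n³), f(n) = O(g(n)) is false.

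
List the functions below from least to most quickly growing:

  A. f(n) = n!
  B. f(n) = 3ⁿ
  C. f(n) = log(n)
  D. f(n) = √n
C < D < B < A

Comparing growth rates:
C = log(n) is O(log n)
D = √n is O(√n)
B = 3ⁿ is O(3ⁿ)
A = n! is O(n!)

Therefore, the order from slowest to fastest is: C < D < B < A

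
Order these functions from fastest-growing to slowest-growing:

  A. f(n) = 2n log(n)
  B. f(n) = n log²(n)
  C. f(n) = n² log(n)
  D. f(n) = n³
D > C > B > A

Comparing growth rates:
D = n³ is O(n³)
C = n² log(n) is O(n² log n)
B = n log²(n) is O(n log² n)
A = 2n log(n) is O(n log n)

Therefore, the order from fastest to slowest is: D > C > B > A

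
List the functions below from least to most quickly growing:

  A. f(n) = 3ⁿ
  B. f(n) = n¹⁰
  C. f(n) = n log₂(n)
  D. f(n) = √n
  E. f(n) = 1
E < D < C < B < A

Comparing growth rates:
E = 1 is O(1)
D = √n is O(√n)
C = n log₂(n) is O(n log n)
B = n¹⁰ is O(n¹⁰)
A = 3ⁿ is O(3ⁿ)

Therefore, the order from slowest to fastest is: E < D < C < B < A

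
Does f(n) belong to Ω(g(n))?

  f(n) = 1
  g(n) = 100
True

f(n) = 1 and g(n) = 100 are both O(1).
Big-Ω permits equal growth rates (f ≥ c·g for some c > 0), so f(n) = Ω(g(n)) is true.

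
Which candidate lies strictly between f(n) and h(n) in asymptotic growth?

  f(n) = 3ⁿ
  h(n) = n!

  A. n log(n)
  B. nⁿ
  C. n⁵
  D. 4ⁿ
D

We need g(n) with 3ⁿ = o(g(n)) and g(n) = o(n!), i.e. O(3ⁿ) ≺ g ≺ O(n!).
Check each option:
  A. n log(n) — O(n log n) does not grow strictly faster than f(n)
  B. nⁿ — O(nⁿ) does not grow strictly slower than h(n)
  C. n⁵ — O(n⁵) does not grow strictly faster than f(n)
  D. 4ⁿ — O(4ⁿ) is strictly between O(3ⁿ) and O(n!) ✓

Only option D (4ⁿ) lies strictly between.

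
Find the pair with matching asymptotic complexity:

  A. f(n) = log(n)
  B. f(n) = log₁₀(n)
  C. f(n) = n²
A and B

Examining each function:
  A. log(n) is O(log n)
  B. log₁₀(n) is O(log n)
  C. n² is O(n²)

Functions A and B both have the same complexity class.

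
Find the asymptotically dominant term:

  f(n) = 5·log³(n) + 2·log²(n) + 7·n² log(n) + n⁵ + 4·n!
4·n!

Looking at each term:
  - 5·log³(n) is O(log³ n)
  - 2·log²(n) is O(log² n)
  - 7·n² log(n) is O(n² log n)
  - n⁵ is O(n⁵)
  - 4·n! is O(n!)

The term 4·n! (O(n!)) grows fastest and dominates all others.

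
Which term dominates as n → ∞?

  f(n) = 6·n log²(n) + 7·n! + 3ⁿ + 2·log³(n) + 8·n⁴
7·n!

Looking at each term:
  - 6·n log²(n) is O(n log² n)
  - 7·n! is O(n!)
  - 3ⁿ is O(3ⁿ)
  - 2·log³(n) is O(log³ n)
  - 8·n⁴ is O(n⁴)

The term 7·n! (O(n!)) grows fastest and dominates all others.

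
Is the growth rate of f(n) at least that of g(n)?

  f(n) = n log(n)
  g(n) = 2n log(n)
True

f(n) = n log(n) and g(n) = 2n log(n) are both O(n log n).
Big-Ω permits equal growth rates (f ≥ c·g for some c > 0), so f(n) = Ω(g(n)) is true.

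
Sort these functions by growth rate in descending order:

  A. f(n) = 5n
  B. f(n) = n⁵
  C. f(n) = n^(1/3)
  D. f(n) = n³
B > D > A > C

Comparing growth rates:
B = n⁵ is O(n⁵)
D = n³ is O(n³)
A = 5n is O(n)
C = n^(1/3) is O(n^(1/3))

Therefore, the order from fastest to slowest is: B > D > A > C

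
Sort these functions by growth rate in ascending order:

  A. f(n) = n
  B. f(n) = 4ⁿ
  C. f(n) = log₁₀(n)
C < A < B

Comparing growth rates:
C = log₁₀(n) is O(log n)
A = n is O(n)
B = 4ⁿ is O(4ⁿ)

Therefore, the order from slowest to fastest is: C < A < B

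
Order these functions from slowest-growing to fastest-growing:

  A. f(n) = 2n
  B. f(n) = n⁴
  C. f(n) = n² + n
A < C < B

Comparing growth rates:
A = 2n is O(n)
C = n² + n is O(n²)
B = n⁴ is O(n⁴)

Therefore, the order from slowest to fastest is: A < C < B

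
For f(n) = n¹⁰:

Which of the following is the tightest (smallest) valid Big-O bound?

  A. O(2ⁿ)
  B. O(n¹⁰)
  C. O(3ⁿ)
B

f(n) = n¹⁰ is O(n¹⁰).
All listed options are valid Big-O bounds (upper bounds),
but O(n¹⁰) is the tightest (smallest valid bound).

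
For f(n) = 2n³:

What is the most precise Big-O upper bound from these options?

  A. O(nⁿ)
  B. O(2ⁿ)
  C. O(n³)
C

f(n) = 2n³ is O(n³).
All listed options are valid Big-O bounds (upper bounds),
but O(n³) is the tightest (smallest valid bound).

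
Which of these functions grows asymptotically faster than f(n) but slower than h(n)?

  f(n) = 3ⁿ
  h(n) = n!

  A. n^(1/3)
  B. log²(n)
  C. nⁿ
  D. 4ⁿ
D

We need g(n) with 3ⁿ = o(g(n)) and g(n) = o(n!), i.e. O(3ⁿ) ≺ g ≺ O(n!).
Check each option:
  A. n^(1/3) — O(n^(1/3)) does not grow strictly faster than f(n)
  B. log²(n) — O(log² n) does not grow strictly faster than f(n)
  C. nⁿ — O(nⁿ) does not grow strictly slower than h(n)
  D. 4ⁿ — O(4ⁿ) is strictly between O(3ⁿ) and O(n!) ✓

Only option D (4ⁿ) lies strictly between.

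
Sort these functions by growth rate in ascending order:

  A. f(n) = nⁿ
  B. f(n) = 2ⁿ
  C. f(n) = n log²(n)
C < B < A

Comparing growth rates:
C = n log²(n) is O(n log² n)
B = 2ⁿ is O(2ⁿ)
A = nⁿ is O(nⁿ)

Therefore, the order from slowest to fastest is: C < B < A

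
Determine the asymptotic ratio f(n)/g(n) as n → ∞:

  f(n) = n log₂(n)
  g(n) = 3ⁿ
0

Since n log₂(n) (O(n log n)) grows slower than 3ⁿ (O(3ⁿ)),
the ratio f(n)/g(n) → 0 as n → ∞.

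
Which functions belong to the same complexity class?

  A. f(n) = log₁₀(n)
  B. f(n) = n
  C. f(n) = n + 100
B and C

Examining each function:
  A. log₁₀(n) is O(log n)
  B. n is O(n)
  C. n + 100 is O(n)

Functions B and C both have the same complexity class.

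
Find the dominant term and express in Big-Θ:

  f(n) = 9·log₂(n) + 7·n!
Θ(n!)

Order the terms by growth rate: 9·log₂(n) ≺ 7·n!.
The fastest-growing term 7·n! dominates as n → ∞; dropping its constant factor gives Θ(n!).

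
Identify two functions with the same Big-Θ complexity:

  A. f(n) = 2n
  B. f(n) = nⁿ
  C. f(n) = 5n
A and C

Examining each function:
  A. 2n is O(n)
  B. nⁿ is O(nⁿ)
  C. 5n is O(n)

Functions A and C both have the same complexity class.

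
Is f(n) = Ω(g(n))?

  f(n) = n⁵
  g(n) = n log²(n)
True

f(n) = n⁵ is O(n⁵), and g(n) = n log²(n) is O(n log² n).
Since O(n⁵) grows at least as fast as O(n log² n), f(n) = Ω(g(n)) is true.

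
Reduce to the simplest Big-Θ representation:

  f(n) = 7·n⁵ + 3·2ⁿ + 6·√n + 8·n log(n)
Θ(2ⁿ)

Order the terms by growth rate: 6·√n ≺ 8·n log(n) ≺ 7·n⁵ ≺ 3·2ⁿ.
The fastest-growing term 3·2ⁿ dominates as n → ∞; dropping its constant factor gives Θ(2ⁿ).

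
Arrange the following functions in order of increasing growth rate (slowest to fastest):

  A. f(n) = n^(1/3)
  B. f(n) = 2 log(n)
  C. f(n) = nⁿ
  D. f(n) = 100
D < B < A < C

Comparing growth rates:
D = 100 is O(1)
B = 2 log(n) is O(log n)
A = n^(1/3) is O(n^(1/3))
C = nⁿ is O(nⁿ)

Therefore, the order from slowest to fastest is: D < B < A < C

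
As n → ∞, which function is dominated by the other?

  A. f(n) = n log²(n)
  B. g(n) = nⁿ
A

f(n) = n log²(n) is O(n log² n), while g(n) = nⁿ is O(nⁿ).
Since O(n log² n) grows slower than O(nⁿ), f(n) is dominated.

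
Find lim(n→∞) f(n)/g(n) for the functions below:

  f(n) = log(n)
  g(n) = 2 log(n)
1/2

Since log(n) and 2 log(n) have the same growth rate (O(log n)),
the ratio converges to a constant: 1/2.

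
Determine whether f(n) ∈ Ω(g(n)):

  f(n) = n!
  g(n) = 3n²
True

f(n) = n! is O(n!), and g(n) = 3n² is O(n²).
Since O(n!) grows at least as fast as O(n²), f(n) = Ω(g(n)) is true.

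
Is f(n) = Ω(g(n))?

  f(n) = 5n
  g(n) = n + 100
True

f(n) = 5n and g(n) = n + 100 are both O(n).
Big-Ω permits equal growth rates (f ≥ c·g for some c > 0), so f(n) = Ω(g(n)) is true.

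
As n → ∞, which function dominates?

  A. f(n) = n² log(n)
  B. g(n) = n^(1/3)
A

f(n) = n² log(n) is O(n² log n), while g(n) = n^(1/3) is O(n^(1/3)).
Since O(n² log n) grows faster than O(n^(1/3)), f(n) dominates.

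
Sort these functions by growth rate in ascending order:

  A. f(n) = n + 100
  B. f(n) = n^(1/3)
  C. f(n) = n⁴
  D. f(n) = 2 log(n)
D < B < A < C

Comparing growth rates:
D = 2 log(n) is O(log n)
B = n^(1/3) is O(n^(1/3))
A = n + 100 is O(n)
C = n⁴ is O(n⁴)

Therefore, the order from slowest to fastest is: D < B < A < C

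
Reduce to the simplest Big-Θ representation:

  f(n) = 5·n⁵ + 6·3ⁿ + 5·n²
Θ(3ⁿ)

Order the terms by growth rate: 5·n² ≺ 5·n⁵ ≺ 6·3ⁿ.
The fastest-growing term 6·3ⁿ dominates as n → ∞; dropping its constant factor gives Θ(3ⁿ).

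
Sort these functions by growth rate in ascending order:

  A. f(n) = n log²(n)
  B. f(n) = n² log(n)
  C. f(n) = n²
A < C < B

Comparing growth rates:
A = n log²(n) is O(n log² n)
C = n² is O(n²)
B = n² log(n) is O(n² log n)

Therefore, the order from slowest to fastest is: A < C < B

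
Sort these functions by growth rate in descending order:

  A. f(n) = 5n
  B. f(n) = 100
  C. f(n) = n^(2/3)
A > C > B

Comparing growth rates:
A = 5n is O(n)
C = n^(2/3) is O(n^(2/3))
B = 100 is O(1)

Therefore, the order from fastest to slowest is: A > C > B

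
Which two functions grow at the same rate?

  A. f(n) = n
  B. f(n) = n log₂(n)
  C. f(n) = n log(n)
B and C

Examining each function:
  A. n is O(n)
  B. n log₂(n) is O(n log n)
  C. n log(n) is O(n log n)

Functions B and C both have the same complexity class.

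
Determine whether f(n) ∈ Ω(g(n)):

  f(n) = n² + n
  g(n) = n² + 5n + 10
True

f(n) = n² + n and g(n) = n² + 5n + 10 are both O(n²).
Big-Ω permits equal growth rates (f ≥ c·g for some c > 0), so f(n) = Ω(g(n)) is true.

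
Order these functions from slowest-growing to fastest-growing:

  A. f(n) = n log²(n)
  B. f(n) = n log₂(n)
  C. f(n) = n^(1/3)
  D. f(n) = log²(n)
D < C < B < A

Comparing growth rates:
D = log²(n) is O(log² n)
C = n^(1/3) is O(n^(1/3))
B = n log₂(n) is O(n log n)
A = n log²(n) is O(n log² n)

Therefore, the order from slowest to fastest is: D < C < B < A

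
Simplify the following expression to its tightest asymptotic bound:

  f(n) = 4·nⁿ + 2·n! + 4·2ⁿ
Θ(nⁿ)

Order the terms by growth rate: 4·2ⁿ ≺ 2·n! ≺ 4·nⁿ.
The fastest-growing term 4·nⁿ dominates as n → ∞; dropping its constant factor gives Θ(nⁿ).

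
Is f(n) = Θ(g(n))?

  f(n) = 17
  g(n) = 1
True

f(n) = 17 and g(n) = 1 are both O(1).
Since they have the same asymptotic growth rate, f(n) = Θ(g(n)) is true.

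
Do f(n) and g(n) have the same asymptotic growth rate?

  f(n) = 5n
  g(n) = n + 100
True

f(n) = 5n and g(n) = n + 100 are both O(n).
Since they have the same asymptotic growth rate, f(n) = Θ(g(n)) is true.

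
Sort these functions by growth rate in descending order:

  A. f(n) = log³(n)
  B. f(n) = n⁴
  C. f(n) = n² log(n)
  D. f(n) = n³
B > D > C > A

Comparing growth rates:
B = n⁴ is O(n⁴)
D = n³ is O(n³)
C = n² log(n) is O(n² log n)
A = log³(n) is O(log³ n)

Therefore, the order from fastest to slowest is: B > D > C > A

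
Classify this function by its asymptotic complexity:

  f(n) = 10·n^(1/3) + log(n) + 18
O(n^(1/3))

The dominant term in 10·n^(1/3) + log(n) + 18 is 10·n^(1/3), which is Θ(n^(1/3)).
Lower-order terms (log(n), 18) are asymptotically negligible.
Constants are absorbed, so the tightest bound is O(n^(1/3)).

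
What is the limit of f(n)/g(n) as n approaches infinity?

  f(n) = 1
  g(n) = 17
1/17

Since 1 and 17 have the same growth rate (O(1)),
the ratio converges to a constant: 1/17.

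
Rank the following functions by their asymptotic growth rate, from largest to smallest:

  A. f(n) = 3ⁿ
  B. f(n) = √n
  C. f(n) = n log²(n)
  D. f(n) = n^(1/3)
A > C > B > D

Comparing growth rates:
A = 3ⁿ is O(3ⁿ)
C = n log²(n) is O(n log² n)
B = √n is O(√n)
D = n^(1/3) is O(n^(1/3))

Therefore, the order from fastest to slowest is: A > C > B > D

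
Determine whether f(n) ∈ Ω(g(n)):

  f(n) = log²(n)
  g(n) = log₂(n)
True

f(n) = log²(n) is O(log² n), and g(n) = log₂(n) is O(log n).
Since O(log² n) grows at least as fast as O(log n), f(n) = Ω(g(n)) is true.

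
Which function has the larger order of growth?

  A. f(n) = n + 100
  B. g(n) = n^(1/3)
A

f(n) = n + 100 is O(n), while g(n) = n^(1/3) is O(n^(1/3)).
Since O(n) grows faster than O(n^(1/3)), f(n) dominates.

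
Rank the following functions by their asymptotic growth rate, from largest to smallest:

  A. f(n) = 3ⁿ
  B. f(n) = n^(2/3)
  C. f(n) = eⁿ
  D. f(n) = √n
A > C > B > D

Comparing growth rates:
A = 3ⁿ is O(3ⁿ)
C = eⁿ is O(eⁿ)
B = n^(2/3) is O(n^(2/3))
D = √n is O(√n)

Therefore, the order from fastest to slowest is: A > C > B > D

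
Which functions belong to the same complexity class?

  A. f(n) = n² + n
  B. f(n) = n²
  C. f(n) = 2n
A and B

Examining each function:
  A. n² + n is O(n²)
  B. n² is O(n²)
  C. 2n is O(n)

Functions A and B both have the same complexity class.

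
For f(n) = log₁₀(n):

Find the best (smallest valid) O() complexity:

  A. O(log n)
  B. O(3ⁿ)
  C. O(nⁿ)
A

f(n) = log₁₀(n) is O(log n).
All listed options are valid Big-O bounds (upper bounds),
but O(log n) is the tightest (smallest valid bound).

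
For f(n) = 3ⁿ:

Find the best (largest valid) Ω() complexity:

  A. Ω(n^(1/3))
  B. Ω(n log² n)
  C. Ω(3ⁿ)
C

f(n) = 3ⁿ is Ω(3ⁿ).
All listed options are valid Big-Ω bounds (lower bounds),
but Ω(3ⁿ) is the tightest (largest valid bound).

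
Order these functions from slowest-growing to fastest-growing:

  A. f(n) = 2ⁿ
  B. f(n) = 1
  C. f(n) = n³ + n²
B < C < A

Comparing growth rates:
B = 1 is O(1)
C = n³ + n² is O(n³)
A = 2ⁿ is O(2ⁿ)

Therefore, the order from slowest to fastest is: B < C < A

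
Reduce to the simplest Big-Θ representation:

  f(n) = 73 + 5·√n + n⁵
Θ(n⁵)

Order the terms by growth rate: 73 ≺ 5·√n ≺ n⁵.
The fastest-growing term n⁵ dominates as n → ∞; dropping its constant factor gives Θ(n⁵).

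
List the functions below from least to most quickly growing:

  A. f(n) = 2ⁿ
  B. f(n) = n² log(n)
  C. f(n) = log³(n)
C < B < A

Comparing growth rates:
C = log³(n) is O(log³ n)
B = n² log(n) is O(n² log n)
A = 2ⁿ is O(2ⁿ)

Therefore, the order from slowest to fastest is: C < B < A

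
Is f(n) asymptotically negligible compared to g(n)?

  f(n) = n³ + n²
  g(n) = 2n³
False

f(n) = n³ + n² is O(n³), and g(n) = 2n³ is O(n³).
Since they have the same growth rate, f(n) = o(g(n)) is false.
(f = o(g) requires f to grow strictly slower, not equal.)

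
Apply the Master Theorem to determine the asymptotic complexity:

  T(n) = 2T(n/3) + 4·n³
Θ(n³)

Master Theorem: a = 2, b = 3, f(n) = 4·n³.
Compute the critical exponent d = log₃(2) = 0.631.
Compare f(n) = Θ(n³) against n^d:
  k = 3 > d = 0.631, so f(n) = Ω(n^(d+ε)) — Case 3.
  Regularity: a·(n/b)^3/n^3 = a/b^3 = 2/27 < 1 ✓.
  The top-level work dominates: T(n) = Θ(f(n)) = Θ(n³).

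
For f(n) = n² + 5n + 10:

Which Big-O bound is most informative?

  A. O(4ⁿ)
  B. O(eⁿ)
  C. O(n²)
C

f(n) = n² + 5n + 10 is O(n²).
All listed options are valid Big-O bounds (upper bounds),
but O(n²) is the tightest (smallest valid bound).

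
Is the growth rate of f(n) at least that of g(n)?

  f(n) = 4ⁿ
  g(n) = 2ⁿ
True

f(n) = 4ⁿ is O(4ⁿ), and g(n) = 2ⁿ is O(2ⁿ).
Since O(4ⁿ) grows at least as fast as O(2ⁿ), f(n) = Ω(g(n)) is true.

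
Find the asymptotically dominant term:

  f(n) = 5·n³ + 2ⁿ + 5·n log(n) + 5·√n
2ⁿ

Looking at each term:
  - 5·n³ is O(n³)
  - 2ⁿ is O(2ⁿ)
  - 5·n log(n) is O(n log n)
  - 5·√n is O(√n)

The term 2ⁿ (O(2ⁿ)) grows fastest and dominates all others.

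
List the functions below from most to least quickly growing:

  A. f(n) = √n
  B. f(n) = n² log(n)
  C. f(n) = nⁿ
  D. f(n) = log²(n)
C > B > A > D

Comparing growth rates:
C = nⁿ is O(nⁿ)
B = n² log(n) is O(n² log n)
A = √n is O(√n)
D = log²(n) is O(log² n)

Therefore, the order from fastest to slowest is: C > B > A > D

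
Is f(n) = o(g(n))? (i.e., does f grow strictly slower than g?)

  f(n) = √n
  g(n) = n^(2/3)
True

f(n) = √n is O(√n), and g(n) = n^(2/3) is O(n^(2/3)).
Since O(√n) grows strictly slower than O(n^(2/3)), f(n) = o(g(n)) is true.
This means lim(n→∞) f(n)/g(n) = 0.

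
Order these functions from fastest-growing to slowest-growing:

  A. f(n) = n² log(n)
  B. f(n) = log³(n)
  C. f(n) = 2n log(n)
A > C > B

Comparing growth rates:
A = n² log(n) is O(n² log n)
C = 2n log(n) is O(n log n)
B = log³(n) is O(log³ n)

Therefore, the order from fastest to slowest is: A > C > B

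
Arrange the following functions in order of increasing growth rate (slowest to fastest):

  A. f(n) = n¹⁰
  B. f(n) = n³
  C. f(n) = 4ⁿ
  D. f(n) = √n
D < B < A < C

Comparing growth rates:
D = √n is O(√n)
B = n³ is O(n³)
A = n¹⁰ is O(n¹⁰)
C = 4ⁿ is O(4ⁿ)

Therefore, the order from slowest to fastest is: D < B < A < C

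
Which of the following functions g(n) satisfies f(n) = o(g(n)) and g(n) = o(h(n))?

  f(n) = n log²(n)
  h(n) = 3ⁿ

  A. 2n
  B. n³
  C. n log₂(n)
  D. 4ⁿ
B

We need g(n) with n log²(n) = o(g(n)) and g(n) = o(3ⁿ), i.e. O(n log² n) ≺ g ≺ O(3ⁿ).
Check each option:
  A. 2n — O(n) does not grow strictly faster than f(n)
  B. n³ — O(n³) is strictly between O(n log² n) and O(3ⁿ) ✓
  C. n log₂(n) — O(n log n) does not grow strictly faster than f(n)
  D. 4ⁿ — O(4ⁿ) does not grow strictly slower than h(n)

Only option B (n³) lies strictly between.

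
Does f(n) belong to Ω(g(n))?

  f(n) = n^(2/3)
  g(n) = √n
True

f(n) = n^(2/3) is O(n^(2/3)), and g(n) = √n is O(√n).
Since O(n^(2/3)) grows at least as fast as O(√n), f(n) = Ω(g(n)) is true.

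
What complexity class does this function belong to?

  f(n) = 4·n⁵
O(n⁵)

The dominant term in 4·n⁵ is 4·n⁵, which is Θ(n⁵).
Constants are absorbed, so the tightest bound is O(n⁵).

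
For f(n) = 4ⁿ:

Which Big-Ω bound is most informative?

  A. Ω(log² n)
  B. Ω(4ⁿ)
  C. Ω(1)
B

f(n) = 4ⁿ is Ω(4ⁿ).
All listed options are valid Big-Ω bounds (lower bounds),
but Ω(4ⁿ) is the tightest (largest valid bound).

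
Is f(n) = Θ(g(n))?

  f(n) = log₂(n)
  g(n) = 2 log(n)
True

f(n) = log₂(n) and g(n) = 2 log(n) are both O(log n).
Since they have the same asymptotic growth rate, f(n) = Θ(g(n)) is true.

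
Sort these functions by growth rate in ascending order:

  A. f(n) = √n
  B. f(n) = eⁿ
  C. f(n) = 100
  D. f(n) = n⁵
C < A < D < B

Comparing growth rates:
C = 100 is O(1)
A = √n is O(√n)
D = n⁵ is O(n⁵)
B = eⁿ is O(eⁿ)

Therefore, the order from slowest to fastest is: C < A < D < B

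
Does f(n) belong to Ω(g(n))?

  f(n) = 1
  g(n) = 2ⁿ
False

f(n) = 1 is O(1), and g(n) = 2ⁿ is O(2ⁿ).
Since O(1) grows slower than O(2ⁿ), f(n) = Ω(g(n)) is false.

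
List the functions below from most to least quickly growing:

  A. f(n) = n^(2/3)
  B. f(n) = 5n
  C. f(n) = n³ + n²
C > B > A

Comparing growth rates:
C = n³ + n² is O(n³)
B = 5n is O(n)
A = n^(2/3) is O(n^(2/3))

Therefore, the order from fastest to slowest is: C > B > A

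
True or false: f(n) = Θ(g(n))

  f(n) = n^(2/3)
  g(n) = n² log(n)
False

f(n) = n^(2/3) is O(n^(2/3)), and g(n) = n² log(n) is O(n² log n).
Since they have different growth rates, f(n) = Θ(g(n)) is false.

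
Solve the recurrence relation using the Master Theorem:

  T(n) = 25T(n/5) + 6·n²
Θ(n² log n)

Master Theorem: a = 25, b = 5, f(n) = 6·n².
Compute the critical exponent d = log₅(25) = 2.
Compare f(n) = Θ(n²) against n^d:
  k = 2 = d, so f(n) = Θ(n^d) — Case 2.
  Work is balanced across levels: T(n) = Θ(n^d log n) = Θ(n² log n).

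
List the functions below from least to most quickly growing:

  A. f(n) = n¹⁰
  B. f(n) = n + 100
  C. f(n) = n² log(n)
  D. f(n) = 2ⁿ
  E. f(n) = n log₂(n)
B < E < C < A < D

Comparing growth rates:
B = n + 100 is O(n)
E = n log₂(n) is O(n log n)
C = n² log(n) is O(n² log n)
A = n¹⁰ is O(n¹⁰)
D = 2ⁿ is O(2ⁿ)

Therefore, the order from slowest to fastest is: B < E < C < A < D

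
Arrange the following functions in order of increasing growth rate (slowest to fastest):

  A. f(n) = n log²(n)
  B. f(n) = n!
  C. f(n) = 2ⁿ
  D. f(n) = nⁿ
A < C < B < D

Comparing growth rates:
A = n log²(n) is O(n log² n)
C = 2ⁿ is O(2ⁿ)
B = n! is O(n!)
D = nⁿ is O(nⁿ)

Therefore, the order from slowest to fastest is: A < C < B < D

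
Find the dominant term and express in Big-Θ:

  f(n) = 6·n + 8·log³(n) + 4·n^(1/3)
Θ(n)

Order the terms by growth rate: 8·log³(n) ≺ 4·n^(1/3) ≺ 6·n.
The fastest-growing term 6·n dominates as n → ∞; dropping its constant factor gives Θ(n).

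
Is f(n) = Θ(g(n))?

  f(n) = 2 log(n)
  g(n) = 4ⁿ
False

f(n) = 2 log(n) is O(log n), and g(n) = 4ⁿ is O(4ⁿ).
Since they have different growth rates, f(n) = Θ(g(n)) is false.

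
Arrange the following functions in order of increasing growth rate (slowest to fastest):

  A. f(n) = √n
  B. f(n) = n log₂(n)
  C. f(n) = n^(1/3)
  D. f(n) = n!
C < A < B < D

Comparing growth rates:
C = n^(1/3) is O(n^(1/3))
A = √n is O(√n)
B = n log₂(n) is O(n log n)
D = n! is O(n!)

Therefore, the order from slowest to fastest is: C < A < B < D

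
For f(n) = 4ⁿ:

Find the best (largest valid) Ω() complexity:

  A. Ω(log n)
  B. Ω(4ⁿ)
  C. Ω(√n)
B

f(n) = 4ⁿ is Ω(4ⁿ).
All listed options are valid Big-Ω bounds (lower bounds),
but Ω(4ⁿ) is the tightest (largest valid bound).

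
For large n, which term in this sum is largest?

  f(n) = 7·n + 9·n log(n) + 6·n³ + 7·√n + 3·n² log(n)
6·n³

Looking at each term:
  - 7·n is O(n)
  - 9·n log(n) is O(n log n)
  - 6·n³ is O(n³)
  - 7·√n is O(√n)
  - 3·n² log(n) is O(n² log n)

The term 6·n³ (O(n³)) grows fastest and dominates all others.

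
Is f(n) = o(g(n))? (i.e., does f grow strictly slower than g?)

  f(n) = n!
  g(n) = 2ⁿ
False

f(n) = n! is O(n!), and g(n) = 2ⁿ is O(2ⁿ).
Since O(n!) grows faster than or equal to O(2ⁿ), f(n) = o(g(n)) is false.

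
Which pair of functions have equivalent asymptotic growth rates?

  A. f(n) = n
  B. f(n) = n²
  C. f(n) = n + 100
A and C

Examining each function:
  A. n is O(n)
  B. n² is O(n²)
  C. n + 100 is O(n)

Functions A and C both have the same complexity class.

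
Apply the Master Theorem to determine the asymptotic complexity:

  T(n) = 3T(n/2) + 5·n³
Θ(n³)

Master Theorem: a = 3, b = 2, f(n) = 5·n³.
Compute the critical exponent d = log₂(3) = 1.585.
Compare f(n) = Θ(n³) against n^d:
  k = 3 > d = 1.585, so f(n) = Ω(n^(d+ε)) — Case 3.
  Regularity: a·(n/b)^3/n^3 = a/b^3 = 3/8 < 1 ✓.
  The top-level work dominates: T(n) = Θ(f(n)) = Θ(n³).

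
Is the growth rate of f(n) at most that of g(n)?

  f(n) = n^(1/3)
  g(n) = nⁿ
True

f(n) = n^(1/3) is O(n^(1/3)), and g(n) = nⁿ is O(nⁿ).
Since O(n^(1/3)) ⊆ O(nⁿ) (f grows no faster than g), f(n) = O(g(n)) is true.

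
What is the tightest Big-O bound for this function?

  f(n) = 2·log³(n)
O(log³ n)

The dominant term in 2·log³(n) is 2·log³(n), which is Θ(log³ n).
Constants are absorbed, so the tightest bound is O(log³ n).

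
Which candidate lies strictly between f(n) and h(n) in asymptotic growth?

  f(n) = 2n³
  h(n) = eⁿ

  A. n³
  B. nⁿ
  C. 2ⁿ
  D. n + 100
C

We need g(n) with 2n³ = o(g(n)) and g(n) = o(eⁿ), i.e. O(n³) ≺ g ≺ O(eⁿ).
Check each option:
  A. n³ — O(n³) does not grow strictly faster than f(n)
  B. nⁿ — O(nⁿ) does not grow strictly slower than h(n)
  C. 2ⁿ — O(2ⁿ) is strictly between O(n³) and O(eⁿ) ✓
  D. n + 100 — O(n) does not grow strictly faster than f(n)

Only option C (2ⁿ) lies strictly between.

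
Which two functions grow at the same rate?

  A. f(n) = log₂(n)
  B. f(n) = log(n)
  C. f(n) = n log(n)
A and B

Examining each function:
  A. log₂(n) is O(log n)
  B. log(n) is O(log n)
  C. n log(n) is O(n log n)

Functions A and B both have the same complexity class.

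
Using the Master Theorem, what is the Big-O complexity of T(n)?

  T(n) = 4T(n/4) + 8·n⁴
Θ(n⁴)

Master Theorem: a = 4, b = 4, f(n) = 8·n⁴.
Compute the critical exponent d = log₄(4) = 1.
Compare f(n) = Θ(n⁴) against n^d:
  k = 4 > d = 1, so f(n) = Ω(n^(d+ε)) — Case 3.
  Regularity: a·(n/b)^4/n^4 = a/b^4 = 4/256 < 1 ✓.
  The top-level work dominates: T(n) = Θ(f(n)) = Θ(n⁴).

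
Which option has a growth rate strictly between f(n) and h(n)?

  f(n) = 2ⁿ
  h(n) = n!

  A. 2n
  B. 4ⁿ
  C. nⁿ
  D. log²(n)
B

We need g(n) with 2ⁿ = o(g(n)) and g(n) = o(n!), i.e. O(2ⁿ) ≺ g ≺ O(n!).
Check each option:
  A. 2n — O(n) does not grow strictly faster than f(n)
  B. 4ⁿ — O(4ⁿ) is strictly between O(2ⁿ) and O(n!) ✓
  C. nⁿ — O(nⁿ) does not grow strictly slower than h(n)
  D. log²(n) — O(log² n) does not grow strictly faster than f(n)

Only option B (4ⁿ) lies strictly between.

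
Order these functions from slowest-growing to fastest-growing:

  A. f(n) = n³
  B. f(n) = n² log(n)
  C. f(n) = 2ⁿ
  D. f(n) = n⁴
B < A < D < C

Comparing growth rates:
B = n² log(n) is O(n² log n)
A = n³ is O(n³)
D = n⁴ is O(n⁴)
C = 2ⁿ is O(2ⁿ)

Therefore, the order from slowest to fastest is: B < A < D < C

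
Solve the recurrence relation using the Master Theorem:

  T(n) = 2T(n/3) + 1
Θ(n^log₃(2))

Master Theorem: a = 2, b = 3, f(n) = 1.
Compute the critical exponent d = log₃(2) = 0.631.
Compare f(n) = Θ(1) against n^d:
  k = 0 < d = 0.631, so f(n) = O(n^(d-ε)) — Case 1.
  The recursion cost dominates: T(n) = Θ(n^d) = Θ(n^log₃(2)).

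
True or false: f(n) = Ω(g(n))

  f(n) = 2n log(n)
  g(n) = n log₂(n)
True

f(n) = 2n log(n) and g(n) = n log₂(n) are both O(n log n).
Big-Ω permits equal growth rates (f ≥ c·g for some c > 0), so f(n) = Ω(g(n)) is true.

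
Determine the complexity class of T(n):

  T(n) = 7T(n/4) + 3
Θ(n^log₄(7))

Master Theorem: a = 7, b = 4, f(n) = 3.
Compute the critical exponent d = log₄(7) = 1.404.
Compare f(n) = Θ(1) against n^d:
  k = 0 < d = 1.404, so f(n) = O(n^(d-ε)) — Case 1.
  The recursion cost dominates: T(n) = Θ(n^d) = Θ(n^log₄(7)).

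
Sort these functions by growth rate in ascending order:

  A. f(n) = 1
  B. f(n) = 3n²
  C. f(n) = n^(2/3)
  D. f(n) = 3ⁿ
A < C < B < D

Comparing growth rates:
A = 1 is O(1)
C = n^(2/3) is O(n^(2/3))
B = 3n² is O(n²)
D = 3ⁿ is O(3ⁿ)

Therefore, the order from slowest to fastest is: A < C < B < D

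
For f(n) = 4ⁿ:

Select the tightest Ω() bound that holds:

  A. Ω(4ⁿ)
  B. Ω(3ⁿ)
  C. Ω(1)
A

f(n) = 4ⁿ is Ω(4ⁿ).
All listed options are valid Big-Ω bounds (lower bounds),
but Ω(4ⁿ) is the tightest (largest valid bound).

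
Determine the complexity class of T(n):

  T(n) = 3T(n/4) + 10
Θ(n^log₄(3))

Master Theorem: a = 3, b = 4, f(n) = 10.
Compute the critical exponent d = log₄(3) = 0.792.
Compare f(n) = Θ(1) against n^d:
  k = 0 < d = 0.792, so f(n) = O(n^(d-ε)) — Case 1.
  The recursion cost dominates: T(n) = Θ(n^d) = Θ(n^log₄(3)).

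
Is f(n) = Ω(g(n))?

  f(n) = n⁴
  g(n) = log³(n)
True

f(n) = n⁴ is O(n⁴), and g(n) = log³(n) is O(log³ n).
Since O(n⁴) grows at least as fast as O(log³ n), f(n) = Ω(g(n)) is true.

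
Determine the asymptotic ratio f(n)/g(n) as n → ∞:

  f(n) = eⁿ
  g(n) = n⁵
∞

Since eⁿ (O(eⁿ)) grows faster than n⁵ (O(n⁵)),
the ratio f(n)/g(n) → ∞ as n → ∞.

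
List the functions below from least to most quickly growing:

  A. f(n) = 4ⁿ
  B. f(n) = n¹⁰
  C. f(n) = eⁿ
B < C < A

Comparing growth rates:
B = n¹⁰ is O(n¹⁰)
C = eⁿ is O(eⁿ)
A = 4ⁿ is O(4ⁿ)

Therefore, the order from slowest to fastest is: B < C < A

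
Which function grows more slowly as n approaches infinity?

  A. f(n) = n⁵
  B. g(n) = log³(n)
B

f(n) = n⁵ is O(n⁵), while g(n) = log³(n) is O(log³ n).
Since O(log³ n) grows slower than O(n⁵), g(n) is dominated.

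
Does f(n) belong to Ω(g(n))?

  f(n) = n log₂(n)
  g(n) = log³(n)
True

f(n) = n log₂(n) is O(n log n), and g(n) = log³(n) is O(log³ n).
Since O(n log n) grows at least as fast as O(log³ n), f(n) = Ω(g(n)) is true.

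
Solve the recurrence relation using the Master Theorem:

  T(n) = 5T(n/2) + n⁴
Θ(n⁴)

Master Theorem: a = 5, b = 2, f(n) = n⁴.
Compute the critical exponent d = log₂(5) = 2.322.
Compare f(n) = Θ(n⁴) against n^d:
  k = 4 > d = 2.322, so f(n) = Ω(n^(d+ε)) — Case 3.
  Regularity: a·(n/b)^4/n^4 = a/b^4 = 5/16 < 1 ✓.
  The top-level work dominates: T(n) = Θ(f(n)) = Θ(n⁴).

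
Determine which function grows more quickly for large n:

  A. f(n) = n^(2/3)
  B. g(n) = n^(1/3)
A

f(n) = n^(2/3) is O(n^(2/3)), while g(n) = n^(1/3) is O(n^(1/3)).
Since O(n^(2/3)) grows faster than O(n^(1/3)), f(n) dominates.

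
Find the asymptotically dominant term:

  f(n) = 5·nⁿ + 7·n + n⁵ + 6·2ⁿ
5·nⁿ

Looking at each term:
  - 5·nⁿ is O(nⁿ)
  - 7·n is O(n)
  - n⁵ is O(n⁵)
  - 6·2ⁿ is O(2ⁿ)

The term 5·nⁿ (O(nⁿ)) grows fastest and dominates all others.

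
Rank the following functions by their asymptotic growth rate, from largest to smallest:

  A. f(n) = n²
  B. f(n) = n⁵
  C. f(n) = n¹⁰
C > B > A

Comparing growth rates:
C = n¹⁰ is O(n¹⁰)
B = n⁵ is O(n⁵)
A = n² is O(n²)

Therefore, the order from fastest to slowest is: C > B > A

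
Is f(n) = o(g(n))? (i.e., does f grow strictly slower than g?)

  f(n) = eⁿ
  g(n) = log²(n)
False

f(n) = eⁿ is O(eⁿ), and g(n) = log²(n) is O(log² n).
Since O(eⁿ) grows faster than or equal to O(log² n), f(n) = o(g(n)) is false.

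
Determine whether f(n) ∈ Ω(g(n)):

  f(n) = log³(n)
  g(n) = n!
False

f(n) = log³(n) is O(log³ n), and g(n) = n! is O(n!).
Since O(log³ n) grows slower than O(n!), f(n) = Ω(g(n)) is false.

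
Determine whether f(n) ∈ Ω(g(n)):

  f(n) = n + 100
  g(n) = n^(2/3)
True

f(n) = n + 100 is O(n), and g(n) = n^(2/3) is O(n^(2/3)).
Since O(n) grows at least as fast as O(n^(2/3)), f(n) = Ω(g(n)) is true.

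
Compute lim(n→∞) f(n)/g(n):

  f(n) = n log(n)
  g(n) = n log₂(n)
log(2)

Since n log(n) and n log₂(n) have the same growth rate (O(n log n)),
the ratio converges to a constant: log(2).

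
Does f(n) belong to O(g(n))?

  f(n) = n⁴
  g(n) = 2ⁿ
True

f(n) = n⁴ is O(n⁴), and g(n) = 2ⁿ is O(2ⁿ).
Since O(n⁴) ⊆ O(2ⁿ) (f grows no faster than g), f(n) = O(g(n)) is true.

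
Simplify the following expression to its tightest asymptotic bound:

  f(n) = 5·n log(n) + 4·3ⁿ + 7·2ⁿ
Θ(3ⁿ)

Order the terms by growth rate: 5·n log(n) ≺ 7·2ⁿ ≺ 4·3ⁿ.
The fastest-growing term 4·3ⁿ dominates as n → ∞; dropping its constant factor gives Θ(3ⁿ).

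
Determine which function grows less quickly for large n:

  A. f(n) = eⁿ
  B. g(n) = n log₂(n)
B

f(n) = eⁿ is O(eⁿ), while g(n) = n log₂(n) is O(n log n).
Since O(n log n) grows slower than O(eⁿ), g(n) is dominated.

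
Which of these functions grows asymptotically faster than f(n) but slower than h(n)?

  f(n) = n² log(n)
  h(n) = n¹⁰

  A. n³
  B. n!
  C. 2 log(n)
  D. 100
A

We need g(n) with n² log(n) = o(g(n)) and g(n) = o(n¹⁰), i.e. O(n² log n) ≺ g ≺ O(n¹⁰).
Check each option:
  A. n³ — O(n³) is strictly between O(n² log n) and O(n¹⁰) ✓
  B. n! — O(n!) does not grow strictly slower than h(n)
  C. 2 log(n) — O(log n) does not grow strictly faster than f(n)
  D. 100 — O(1) does not grow strictly faster than f(n)

Only option A (n³) lies strictly between.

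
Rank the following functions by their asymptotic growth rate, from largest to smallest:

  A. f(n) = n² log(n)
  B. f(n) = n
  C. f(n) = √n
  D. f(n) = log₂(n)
A > B > C > D

Comparing growth rates:
A = n² log(n) is O(n² log n)
B = n is O(n)
C = √n is O(√n)
D = log₂(n) is O(log n)

Therefore, the order from fastest to slowest is: A > B > C > D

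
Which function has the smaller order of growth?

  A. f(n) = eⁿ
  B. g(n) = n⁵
B

f(n) = eⁿ is O(eⁿ), while g(n) = n⁵ is O(n⁵).
Since O(n⁵) grows slower than O(eⁿ), g(n) is dominated.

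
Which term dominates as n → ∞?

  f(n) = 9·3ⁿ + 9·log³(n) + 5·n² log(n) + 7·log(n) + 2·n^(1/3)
9·3ⁿ

Looking at each term:
  - 9·3ⁿ is O(3ⁿ)
  - 9·log³(n) is O(log³ n)
  - 5·n² log(n) is O(n² log n)
  - 7·log(n) is O(log n)
  - 2·n^(1/3) is O(n^(1/3))

The term 9·3ⁿ (O(3ⁿ)) grows fastest and dominates all others.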